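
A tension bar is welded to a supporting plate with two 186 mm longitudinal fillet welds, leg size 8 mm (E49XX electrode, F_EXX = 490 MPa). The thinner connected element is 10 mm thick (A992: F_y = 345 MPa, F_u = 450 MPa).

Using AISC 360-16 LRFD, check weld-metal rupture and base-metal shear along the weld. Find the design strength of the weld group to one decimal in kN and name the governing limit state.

463.9 kN (weld metal governs)

Weld metal: throat = 0.707×8 = 5.656 mm, L = 2×186 = 372 mm. φR_n = 0.75 × 0.6 × 490 × 5.656 × 372 = 463.9 kN.
Base metal shear (10 mm plate): yield φR_n = 1.0×0.6×345×10×372 = 770.0 kN; rupture φR_n = 0.75×0.6×450×10×372 = 753.3 kN; take 753.3 kN (rupture).
Governing: min(463.9, 753.3) = 463.9 kN → weld metal.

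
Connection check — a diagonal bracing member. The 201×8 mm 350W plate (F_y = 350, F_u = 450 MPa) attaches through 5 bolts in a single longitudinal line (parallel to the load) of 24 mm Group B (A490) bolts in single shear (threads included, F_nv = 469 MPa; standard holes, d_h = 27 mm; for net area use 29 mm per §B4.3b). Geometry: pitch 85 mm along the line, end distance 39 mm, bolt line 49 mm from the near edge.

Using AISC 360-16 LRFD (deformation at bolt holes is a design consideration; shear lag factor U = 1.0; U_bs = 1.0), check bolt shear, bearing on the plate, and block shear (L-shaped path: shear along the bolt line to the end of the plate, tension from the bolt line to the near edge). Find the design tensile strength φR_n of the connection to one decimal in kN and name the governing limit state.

Bolt shear: A_b = π(24)²/4 = 452.39 mm². φR_n = 0.75 × 469 × 452.39 × 5 × 1 = 795.6 kN.
Bearing (8 mm plate, F_u = 450 MPa): end bolts L_c = 39 − 27/2 = 25.5, R_n = min(1.2×25.5×8×450, 2.4×24×8×450) = 110.16 kN/bolt; interior L_c = 85 − 27 = 58, R_n = 207.36 kN/bolt. φR_n = 0.75 × (1×110.16 + 4×207.36) = 704.7 kN.
Block shear: shear path 1×[39+4×85] = 1×379 mm, A_gv = 3032, A_nv = 1×(379 − 4.5×29)×8 = 1988 mm²; tension to near edge: (49 − 0.5×29)×8 = 276 mm². R_n = min(0.6×450×1988, 0.6×350×3032) + 1.0×450×276 = min(536.76, 636.72) + 124.2 = 660.96 kN. φR_n = 0.75 × 660.96 = 495.7 kN.
Governing: min(795.6, 704.7, 495.7) = 495.7 kN → block shear.

495.7 kN (block shear governs)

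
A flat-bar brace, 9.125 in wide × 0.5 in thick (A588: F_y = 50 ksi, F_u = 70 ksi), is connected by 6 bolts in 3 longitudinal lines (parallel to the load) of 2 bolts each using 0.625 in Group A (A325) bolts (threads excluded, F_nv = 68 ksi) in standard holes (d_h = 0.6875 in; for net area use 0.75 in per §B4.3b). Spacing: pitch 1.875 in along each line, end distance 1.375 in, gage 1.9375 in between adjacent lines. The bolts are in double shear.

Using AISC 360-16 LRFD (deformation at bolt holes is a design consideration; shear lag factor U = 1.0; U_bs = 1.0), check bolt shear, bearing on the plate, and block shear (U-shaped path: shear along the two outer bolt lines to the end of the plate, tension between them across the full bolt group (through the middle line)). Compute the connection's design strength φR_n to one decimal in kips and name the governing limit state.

129.3 kips (block shear governs)

Bolt shear: A_b = π(0.625)²/4 = 0.3068 in². φR_n = 0.75 × 68 × 0.3068 × 6 × 2 = 187.8 kips.
Bearing (0.5 in plate, F_u = 70 ksi): end bolts L_c = 1.375 − 0.6875/2 = 1.03125, R_n = min(1.2×1.03125×0.5×70, 2.4×0.625×0.5×70) = 43.313 kips/bolt; interior L_c = 1.875 − 0.6875 = 1.1875, R_n = 49.875 kips/bolt. φR_n = 0.75 × (3×43.313 + 3×49.875) = 209.7 kips.
Block shear: shear path 2×[1.375+1×1.875] = 2×3.25 in, A_gv = 3.25, A_nv = 2×(3.25 − 1.5×0.75)×0.5 = 2.125 in²; tension across gage: (3.875 − 2×0.75)×0.5 = 1.1875 in². R_n = min(0.6×70×2.125, 0.6×50×3.25) + 1.0×70×1.1875 = min(89.25, 97.5) + 83.125 = 172.38 kips. φR_n = 0.75 × 172.38 = 129.3 kips.
Governing: min(187.8, 209.7, 129.3) = 129.3 kips → block shear.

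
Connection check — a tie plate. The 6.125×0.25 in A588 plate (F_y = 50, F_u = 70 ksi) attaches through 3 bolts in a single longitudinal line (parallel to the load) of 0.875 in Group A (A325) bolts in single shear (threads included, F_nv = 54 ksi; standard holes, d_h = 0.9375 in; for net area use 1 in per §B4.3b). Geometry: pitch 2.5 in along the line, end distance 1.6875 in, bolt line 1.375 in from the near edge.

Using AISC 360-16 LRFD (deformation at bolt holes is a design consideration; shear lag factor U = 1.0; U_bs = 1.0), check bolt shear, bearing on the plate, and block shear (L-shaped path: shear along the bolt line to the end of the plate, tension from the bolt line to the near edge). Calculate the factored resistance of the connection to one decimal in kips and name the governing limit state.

Bolt shear: A_b = π(0.875)²/4 = 0.60132 in². φR_n = 0.75 × 54 × 0.60132 × 3 × 1 = 73.1 kips.
Bearing (0.25 in plate, F_u = 70 ksi): end bolts L_c = 1.6875 − 0.9375/2 = 1.21875, R_n = min(1.2×1.21875×0.25×70, 2.4×0.875×0.25×70) = 25.594 kips/bolt; interior L_c = 2.5 − 0.9375 = 1.5625, R_n = 32.813 kips/bolt. φR_n = 0.75 × (1×25.594 + 2×32.813) = 68.4 kips.
Block shear: shear path 1×[1.6875+2×2.5] = 1×6.6875 in, A_gv = 1.6719, A_nv = 1×(6.6875 − 2.5×1)×0.25 = 1.0469 in²; tension to near edge: (1.375 − 0.5×1)×0.25 = 0.21875 in². R_n = min(0.6×70×1.0469, 0.6×50×1.6719) + 1.0×70×0.21875 = min(43.97, 50.157) + 15.313 = 59.283 kips. φR_n = 0.75 × 59.283 = 44.5 kips.
Governing: min(73.1, 68.4, 44.5) = 44.5 kips → block shear.

44.5 kips (block shear governs)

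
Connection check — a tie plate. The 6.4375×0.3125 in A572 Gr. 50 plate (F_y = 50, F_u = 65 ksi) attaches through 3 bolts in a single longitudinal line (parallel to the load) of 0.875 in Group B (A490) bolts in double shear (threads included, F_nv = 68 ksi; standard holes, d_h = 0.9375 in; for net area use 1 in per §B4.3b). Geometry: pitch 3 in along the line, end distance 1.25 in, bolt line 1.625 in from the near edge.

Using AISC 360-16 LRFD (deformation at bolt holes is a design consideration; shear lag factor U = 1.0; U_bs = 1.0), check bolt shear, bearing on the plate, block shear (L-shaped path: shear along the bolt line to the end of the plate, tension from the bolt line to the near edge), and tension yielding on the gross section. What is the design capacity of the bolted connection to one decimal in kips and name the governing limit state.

Bolt shear: A_b = π(0.875)²/4 = 0.60132 in². φR_n = 0.75 × 68 × 0.60132 × 3 × 2 = 184.0 kips.
Bearing (0.3125 in plate, F_u = 65 ksi): end bolts L_c = 1.25 − 0.9375/2 = 0.78125, R_n = min(1.2×0.78125×0.3125×65, 2.4×0.875×0.3125×65) = 19.043 kips/bolt; interior L_c = 3 − 0.9375 = 2.0625, R_n = 42.656 kips/bolt. φR_n = 0.75 × (1×19.043 + 2×42.656) = 78.3 kips.
Block shear: shear path 1×[1.25+2×3] = 1×7.25 in, A_gv = 2.2656, A_nv = 1×(7.25 − 2.5×1)×0.3125 = 1.4844 in²; tension to near edge: (1.625 − 0.5×1)×0.3125 = 0.35156 in². R_n = min(0.6×65×1.4844, 0.6×50×2.2656) + 1.0×65×0.35156 = min(57.892, 67.968) + 22.851 = 80.743 kips. φR_n = 0.75 × 80.743 = 60.6 kips.
Tension yield (gross): A_g = 6.4375×0.3125 = 2.0117 in². φR_n = 0.90 × 50 × 2.0117 = 90.5 kips.
Governing: min(184.0, 78.3, 60.6, 90.5) = 60.6 kips → block shear.

60.6 kips (block shear governs)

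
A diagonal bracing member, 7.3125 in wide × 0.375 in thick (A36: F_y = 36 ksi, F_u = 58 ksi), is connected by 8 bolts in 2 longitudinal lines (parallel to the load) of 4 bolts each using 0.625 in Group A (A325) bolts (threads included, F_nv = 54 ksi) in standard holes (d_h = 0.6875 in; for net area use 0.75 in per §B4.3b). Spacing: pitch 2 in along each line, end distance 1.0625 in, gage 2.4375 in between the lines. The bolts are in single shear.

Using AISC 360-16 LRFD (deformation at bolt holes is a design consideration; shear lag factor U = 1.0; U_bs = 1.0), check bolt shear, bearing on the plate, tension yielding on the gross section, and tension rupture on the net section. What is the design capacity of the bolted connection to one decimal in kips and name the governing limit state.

88.8 kips (gross-section yield governs)

Bolt shear: A_b = π(0.625)²/4 = 0.3068 in². φR_n = 0.75 × 54 × 0.3068 × 8 × 1 = 99.4 kips.
Bearing (0.375 in plate, F_u = 58 ksi): end bolts L_c = 1.0625 − 0.6875/2 = 0.71875, R_n = min(1.2×0.71875×0.375×58, 2.4×0.625×0.375×58) = 18.759 kips/bolt; interior L_c = 2 − 0.6875 = 1.3125, R_n = 32.625 kips/bolt. φR_n = 0.75 × (2×18.759 + 6×32.625) = 175.0 kips.
Tension yield (gross): A_g = 7.3125×0.375 = 2.7422 in². φR_n = 0.90 × 36 × 2.7422 = 88.8 kips.
Tension rupture (net): A_n = (7.3125 − 2×0.75)×0.375 = 2.1797 in² (U = 1.0, A_e = A_n). φR_n = 0.75 × 58 × 2.1797 = 94.8 kips.
Governing: min(99.4, 175.0, 88.8, 94.8) = 88.8 kips → gross-section yield.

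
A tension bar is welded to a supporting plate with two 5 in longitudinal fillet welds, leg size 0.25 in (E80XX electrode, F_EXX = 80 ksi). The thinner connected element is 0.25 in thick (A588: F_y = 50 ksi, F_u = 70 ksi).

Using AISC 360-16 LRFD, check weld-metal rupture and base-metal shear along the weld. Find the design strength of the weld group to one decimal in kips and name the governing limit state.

Weld metal: throat = 0.707×0.25 = 0.17675 in, L = 2×5 = 10 in. φR_n = 0.75 × 0.6 × 80 × 0.17675 × 10 = 63.6 kips.
Base metal shear (0.25 in plate): yield φR_n = 1.0×0.6×50×0.25×10 = 75.0 kips; rupture φR_n = 0.75×0.6×70×0.25×10 = 78.8 kips; take 75.0 kips (yield).
Governing: min(63.6, 75.0) = 63.6 kips → weld metal.

63.6 kips (weld metal governs)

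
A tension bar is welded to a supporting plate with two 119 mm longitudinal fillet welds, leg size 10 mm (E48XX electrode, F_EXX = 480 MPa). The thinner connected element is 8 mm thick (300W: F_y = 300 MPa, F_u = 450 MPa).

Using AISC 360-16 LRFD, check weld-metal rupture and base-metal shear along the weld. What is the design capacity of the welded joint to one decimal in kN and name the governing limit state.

Weld metal: throat = 0.707×10 = 7.07 mm, L = 2×119 = 238 mm. φR_n = 0.75 × 0.6 × 480 × 7.07 × 238 = 363.5 kN.
Base metal shear (8 mm plate): yield φR_n = 1.0×0.6×300×8×238 = 342.7 kN; rupture φR_n = 0.75×0.6×450×8×238 = 385.6 kN; take 342.7 kN (yield).
Governing: min(363.5, 342.7) = 342.7 kN → base-metal shear.

342.7 kN (base-metal shear governs)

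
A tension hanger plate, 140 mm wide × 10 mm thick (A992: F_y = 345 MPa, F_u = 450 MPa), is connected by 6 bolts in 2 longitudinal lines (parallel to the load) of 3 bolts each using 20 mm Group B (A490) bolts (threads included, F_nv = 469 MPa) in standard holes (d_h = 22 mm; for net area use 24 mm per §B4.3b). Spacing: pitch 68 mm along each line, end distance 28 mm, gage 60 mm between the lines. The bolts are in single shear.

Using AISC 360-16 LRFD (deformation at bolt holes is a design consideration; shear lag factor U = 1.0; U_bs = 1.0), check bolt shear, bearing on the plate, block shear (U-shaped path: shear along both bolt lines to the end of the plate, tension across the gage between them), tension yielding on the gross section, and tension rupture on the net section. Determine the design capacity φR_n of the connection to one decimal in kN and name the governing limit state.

310.5 kN (net-section rupture governs)

Bolt shear: A_b = π(20)²/4 = 314.16 mm². φR_n = 0.75 × 469 × 314.16 × 6 × 1 = 663.0 kN.
Bearing (10 mm plate, F_u = 450 MPa): end bolts L_c = 28 − 22/2 = 17, R_n = min(1.2×17×10×450, 2.4×20×10×450) = 91.8 kN/bolt; interior L_c = 68 − 22 = 46, R_n = 216 kN/bolt. φR_n = 0.75 × (2×91.8 + 4×216) = 785.7 kN.
Block shear: shear path 2×[28+2×68] = 2×164 mm, A_gv = 3280, A_nv = 2×(164 − 2.5×24)×10 = 2080 mm²; tension across gage: (60 − 1×24)×10 = 360 mm². R_n = min(0.6×450×2080, 0.6×345×3280) + 1.0×450×360 = min(561.6, 678.96) + 162 = 723.6 kN. φR_n = 0.75 × 723.6 = 542.7 kN.
Tension yield (gross): A_g = 140×10 = 1400 mm². φR_n = 0.90 × 345 × 1400 = 434.7 kN.
Tension rupture (net): A_n = (140 − 2×24)×10 = 920 mm² (U = 1.0, A_e = A_n). φR_n = 0.75 × 450 × 920 = 310.5 kN.
Governing: min(663.0, 785.7, 542.7, 434.7, 310.5) = 310.5 kN → net-section rupture.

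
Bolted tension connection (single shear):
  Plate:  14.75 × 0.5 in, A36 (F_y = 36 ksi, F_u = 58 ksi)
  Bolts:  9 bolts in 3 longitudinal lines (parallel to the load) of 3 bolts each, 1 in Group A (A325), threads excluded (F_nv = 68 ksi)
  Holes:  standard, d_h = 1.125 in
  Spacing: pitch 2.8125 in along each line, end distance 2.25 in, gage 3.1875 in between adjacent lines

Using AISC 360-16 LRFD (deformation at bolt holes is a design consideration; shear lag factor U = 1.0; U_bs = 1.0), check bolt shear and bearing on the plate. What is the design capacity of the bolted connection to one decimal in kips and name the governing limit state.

Bolt shear: A_b = π(1)²/4 = 0.7854 in². φR_n = 0.75 × 68 × 0.7854 × 9 × 1 = 360.5 kips.
Bearing (0.5 in plate, F_u = 58 ksi): end bolts L_c = 2.25 − 1.125/2 = 1.6875, R_n = min(1.2×1.6875×0.5×58, 2.4×1×0.5×58) = 58.725 kips/bolt; interior L_c = 2.8125 − 1.125 = 1.6875, R_n = 58.725 kips/bolt. φR_n = 0.75 × (3×58.725 + 6×58.725) = 396.4 kips.
Governing: min(360.5, 396.4) = 360.5 kips → bolt shear.

360.5 kips (bolt shear governs)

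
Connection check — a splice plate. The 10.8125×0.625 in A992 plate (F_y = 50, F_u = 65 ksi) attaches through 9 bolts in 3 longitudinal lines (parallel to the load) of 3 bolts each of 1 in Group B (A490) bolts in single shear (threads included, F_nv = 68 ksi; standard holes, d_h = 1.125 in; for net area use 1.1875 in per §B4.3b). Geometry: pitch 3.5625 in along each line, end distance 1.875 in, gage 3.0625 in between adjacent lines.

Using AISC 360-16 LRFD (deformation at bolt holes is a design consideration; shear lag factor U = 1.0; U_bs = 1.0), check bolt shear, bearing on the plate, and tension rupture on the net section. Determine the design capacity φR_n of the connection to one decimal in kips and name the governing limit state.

Bolt shear: A_b = π(1)²/4 = 0.7854 in². φR_n = 0.75 × 68 × 0.7854 × 9 × 1 = 360.5 kips.
Bearing (0.625 in plate, F_u = 65 ksi): end bolts L_c = 1.875 − 1.125/2 = 1.3125, R_n = min(1.2×1.3125×0.625×65, 2.4×1×0.625×65) = 63.984 kips/bolt; interior L_c = 3.5625 − 1.125 = 2.4375, R_n = 97.5 kips/bolt. φR_n = 0.75 × (3×63.984 + 6×97.5) = 582.7 kips.
Tension rupture (net): A_n = (10.8125 − 3×1.1875)×0.625 = 4.5313 in² (U = 1.0, A_e = A_n). φR_n = 0.75 × 65 × 4.5313 = 220.9 kips.
Governing: min(360.5, 582.7, 220.9) = 220.9 kips → net-section rupture.

220.9 kips (net-section rupture governs)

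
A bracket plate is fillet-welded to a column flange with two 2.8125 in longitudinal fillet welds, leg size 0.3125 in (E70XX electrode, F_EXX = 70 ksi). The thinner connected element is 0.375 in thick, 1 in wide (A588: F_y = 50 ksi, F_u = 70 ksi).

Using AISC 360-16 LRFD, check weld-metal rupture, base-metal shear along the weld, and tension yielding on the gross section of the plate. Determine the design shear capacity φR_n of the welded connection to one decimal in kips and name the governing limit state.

Weld metal: throat = 0.707×0.3125 = 0.22094 in, L = 2×2.8125 = 5.625 in. φR_n = 0.75 × 0.6 × 70 × 0.22094 × 5.625 = 39.1 kips.
Base metal shear (0.375 in plate): yield φR_n = 1.0×0.6×50×0.375×5.625 = 63.3 kips; rupture φR_n = 0.75×0.6×70×0.375×5.625 = 66.4 kips; take 63.3 kips (yield).
Tension yield (gross): A_g = 1×0.375 = 0.375 in². φR_n = 0.90 × 50 × 0.375 = 16.9 kips.
Governing: min(39.1, 63.3, 16.9) = 16.9 kips → gross-section yield.

16.9 kips (gross-section yield governs)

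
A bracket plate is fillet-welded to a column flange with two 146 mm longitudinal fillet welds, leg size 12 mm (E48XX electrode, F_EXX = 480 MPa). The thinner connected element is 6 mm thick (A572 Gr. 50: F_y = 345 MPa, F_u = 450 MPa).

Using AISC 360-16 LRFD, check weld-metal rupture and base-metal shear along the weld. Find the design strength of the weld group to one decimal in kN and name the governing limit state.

Weld metal: throat = 0.707×12 = 8.484 mm, L = 2×146 = 292 mm. φR_n = 0.75 × 0.6 × 480 × 8.484 × 292 = 535.1 kN.
Base metal shear (6 mm plate): yield φR_n = 1.0×0.6×345×6×292 = 362.7 kN; rupture φR_n = 0.75×0.6×450×6×292 = 354.8 kN; take 354.8 kN (rupture).
Governing: min(535.1, 354.8) = 354.8 kN → base-metal shear.

354.8 kN (base-metal shear governs)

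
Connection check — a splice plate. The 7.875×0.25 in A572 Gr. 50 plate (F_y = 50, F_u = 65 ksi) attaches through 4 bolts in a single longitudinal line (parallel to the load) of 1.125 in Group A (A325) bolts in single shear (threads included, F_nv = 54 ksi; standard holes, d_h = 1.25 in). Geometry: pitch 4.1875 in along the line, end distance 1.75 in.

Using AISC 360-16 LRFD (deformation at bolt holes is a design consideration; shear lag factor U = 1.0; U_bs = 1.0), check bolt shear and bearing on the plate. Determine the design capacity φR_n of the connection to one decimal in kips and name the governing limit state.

Bolt shear: A_b = π(1.125)²/4 = 0.99402 in². φR_n = 0.75 × 54 × 0.99402 × 4 × 1 = 161.0 kips.
Bearing (0.25 in plate, F_u = 65 ksi): end bolts L_c = 1.75 − 1.25/2 = 1.125, R_n = min(1.2×1.125×0.25×65, 2.4×1.125×0.25×65) = 21.938 kips/bolt; interior L_c = 4.1875 − 1.25 = 2.9375, R_n = 43.875 kips/bolt. φR_n = 0.75 × (1×21.938 + 3×43.875) = 115.2 kips.
Governing: min(161.0, 115.2) = 115.2 kips → bearing.

115.2 kips (bearing governs)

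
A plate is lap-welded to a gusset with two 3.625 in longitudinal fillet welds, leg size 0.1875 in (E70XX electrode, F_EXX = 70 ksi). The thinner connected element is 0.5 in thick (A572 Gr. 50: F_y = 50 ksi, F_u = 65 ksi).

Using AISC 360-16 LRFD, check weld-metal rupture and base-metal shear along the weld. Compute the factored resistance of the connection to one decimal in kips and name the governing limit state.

30.3 kips (weld metal governs)

Weld metal: throat = 0.707×0.1875 = 0.13256 in, L = 2×3.625 = 7.25 in. φR_n = 0.75 × 0.6 × 70 × 0.13256 × 7.25 = 30.3 kips.
Base metal shear (0.5 in plate): yield φR_n = 1.0×0.6×50×0.5×7.25 = 108.8 kips; rupture φR_n = 0.75×0.6×65×0.5×7.25 = 106.0 kips; take 106.0 kips (rupture).
Governing: min(30.3, 106.0) = 30.3 kips → weld metal.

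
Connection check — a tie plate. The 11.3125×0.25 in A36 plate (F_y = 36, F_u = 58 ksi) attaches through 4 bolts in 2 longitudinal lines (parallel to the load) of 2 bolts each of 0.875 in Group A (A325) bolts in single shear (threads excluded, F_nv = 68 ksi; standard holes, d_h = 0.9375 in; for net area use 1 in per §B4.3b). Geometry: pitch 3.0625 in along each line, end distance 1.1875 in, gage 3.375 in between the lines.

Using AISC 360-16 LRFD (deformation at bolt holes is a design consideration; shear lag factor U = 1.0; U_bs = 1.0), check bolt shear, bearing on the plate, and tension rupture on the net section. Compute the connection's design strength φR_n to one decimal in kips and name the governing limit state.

64.4 kips (bearing governs)

Bolt shear: A_b = π(0.875)²/4 = 0.60132 in². φR_n = 0.75 × 68 × 0.60132 × 4 × 1 = 122.7 kips.
Bearing (0.25 in plate, F_u = 58 ksi): end bolts L_c = 1.1875 − 0.9375/2 = 0.71875, R_n = min(1.2×0.71875×0.25×58, 2.4×0.875×0.25×58) = 12.506 kips/bolt; interior L_c = 3.0625 − 0.9375 = 2.125, R_n = 30.45 kips/bolt. φR_n = 0.75 × (2×12.506 + 2×30.45) = 64.4 kips.
Tension rupture (net): A_n = (11.3125 − 2×1)×0.25 = 2.3281 in² (U = 1.0, A_e = A_n). φR_n = 0.75 × 58 × 2.3281 = 101.3 kips.
Governing: min(122.7, 64.4, 101.3) = 64.4 kips → bearing.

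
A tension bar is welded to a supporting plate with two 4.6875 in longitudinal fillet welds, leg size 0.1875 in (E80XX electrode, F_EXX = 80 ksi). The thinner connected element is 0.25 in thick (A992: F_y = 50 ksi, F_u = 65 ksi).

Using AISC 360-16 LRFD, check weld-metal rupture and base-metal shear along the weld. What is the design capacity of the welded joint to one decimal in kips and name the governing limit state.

Weld metal: throat = 0.707×0.1875 = 0.13256 in, L = 2×4.6875 = 9.375 in. φR_n = 0.75 × 0.6 × 80 × 0.13256 × 9.375 = 44.7 kips.
Base metal shear (0.25 in plate): yield φR_n = 1.0×0.6×50×0.25×9.375 = 70.3 kips; rupture φR_n = 0.75×0.6×65×0.25×9.375 = 68.6 kips; take 68.6 kips (rupture).
Governing: min(44.7, 68.6) = 44.7 kips → weld metal.

44.7 kips (weld metal governs)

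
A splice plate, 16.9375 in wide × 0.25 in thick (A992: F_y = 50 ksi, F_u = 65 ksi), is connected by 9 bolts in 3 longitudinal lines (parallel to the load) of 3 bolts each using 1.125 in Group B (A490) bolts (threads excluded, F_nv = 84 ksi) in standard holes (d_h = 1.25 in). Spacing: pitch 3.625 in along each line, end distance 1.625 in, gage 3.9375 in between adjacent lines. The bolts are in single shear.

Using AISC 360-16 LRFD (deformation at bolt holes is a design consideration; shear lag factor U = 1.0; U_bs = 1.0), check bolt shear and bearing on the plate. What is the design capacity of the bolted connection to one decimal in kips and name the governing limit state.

Bolt shear: A_b = π(1.125)²/4 = 0.99402 in². φR_n = 0.75 × 84 × 0.99402 × 9 × 1 = 563.6 kips.
Bearing (0.25 in plate, F_u = 65 ksi): end bolts L_c = 1.625 − 1.25/2 = 1, R_n = min(1.2×1×0.25×65, 2.4×1.125×0.25×65) = 19.5 kips/bolt; interior L_c = 3.625 − 1.25 = 2.375, R_n = 43.875 kips/bolt. φR_n = 0.75 × (3×19.5 + 6×43.875) = 241.3 kips.
Governing: min(563.6, 241.3) = 241.3 kips → bearing.

241.3 kips (bearing governs)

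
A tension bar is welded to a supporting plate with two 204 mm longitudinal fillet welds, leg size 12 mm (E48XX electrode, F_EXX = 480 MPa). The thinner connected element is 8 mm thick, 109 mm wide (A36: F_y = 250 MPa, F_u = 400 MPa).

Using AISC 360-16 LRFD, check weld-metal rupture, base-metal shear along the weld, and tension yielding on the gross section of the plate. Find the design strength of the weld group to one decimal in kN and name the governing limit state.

Weld metal: throat = 0.707×12 = 8.484 mm, L = 2×204 = 408 mm. φR_n = 0.75 × 0.6 × 480 × 8.484 × 408 = 747.7 kN.
Base metal shear (8 mm plate): yield φR_n = 1.0×0.6×250×8×408 = 489.6 kN; rupture φR_n = 0.75×0.6×400×8×408 = 587.5 kN; take 489.6 kN (yield).
Tension yield (gross): A_g = 109×8 = 872 mm². φR_n = 0.90 × 250 × 872 = 196.2 kN.
Governing: min(747.7, 489.6, 196.2) = 196.2 kN → gross-section yield.

196.2 kN (gross-section yield governs)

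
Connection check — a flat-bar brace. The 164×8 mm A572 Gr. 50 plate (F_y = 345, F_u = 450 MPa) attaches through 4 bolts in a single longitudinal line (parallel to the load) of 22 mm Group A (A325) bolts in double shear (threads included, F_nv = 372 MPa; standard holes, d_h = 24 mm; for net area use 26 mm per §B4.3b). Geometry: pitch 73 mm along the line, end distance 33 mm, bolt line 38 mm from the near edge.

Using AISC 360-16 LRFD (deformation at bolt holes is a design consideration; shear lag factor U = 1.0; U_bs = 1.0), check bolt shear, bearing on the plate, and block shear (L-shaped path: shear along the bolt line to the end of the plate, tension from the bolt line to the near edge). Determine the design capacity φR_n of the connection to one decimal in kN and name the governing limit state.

Bolt shear: A_b = π(22)²/4 = 380.13 mm². φR_n = 0.75 × 372 × 380.13 × 4 × 2 = 848.5 kN.
Bearing (8 mm plate, F_u = 450 MPa): end bolts L_c = 33 − 24/2 = 21, R_n = min(1.2×21×8×450, 2.4×22×8×450) = 90.72 kN/bolt; interior L_c = 73 − 24 = 49, R_n = 190.08 kN/bolt. φR_n = 0.75 × (1×90.72 + 3×190.08) = 495.7 kN.
Block shear: shear path 1×[33+3×73] = 1×252 mm, A_gv = 2016, A_nv = 1×(252 − 3.5×26)×8 = 1288 mm²; tension to near edge: (38 − 0.5×26)×8 = 200 mm². R_n = min(0.6×450×1288, 0.6×345×2016) + 1.0×450×200 = min(347.76, 417.31) + 90 = 437.76 kN. φR_n = 0.75 × 437.76 = 328.3 kN.
Governing: min(848.5, 495.7, 328.3) = 328.3 kN → block shear.

328.3 kN (block shear governs)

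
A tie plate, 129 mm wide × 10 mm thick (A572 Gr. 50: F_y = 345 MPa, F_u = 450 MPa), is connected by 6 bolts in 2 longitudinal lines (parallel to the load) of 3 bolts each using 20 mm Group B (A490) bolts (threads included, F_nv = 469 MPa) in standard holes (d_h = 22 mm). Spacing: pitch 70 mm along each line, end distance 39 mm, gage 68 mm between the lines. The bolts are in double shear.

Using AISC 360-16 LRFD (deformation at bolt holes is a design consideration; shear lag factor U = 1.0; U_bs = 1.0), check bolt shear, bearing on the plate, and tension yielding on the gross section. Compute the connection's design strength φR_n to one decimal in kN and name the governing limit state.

Bolt shear: A_b = π(20)²/4 = 314.16 mm². φR_n = 0.75 × 469 × 314.16 × 6 × 2 = 1326.1 kN.
Bearing (10 mm plate, F_u = 450 MPa): end bolts L_c = 39 − 22/2 = 28, R_n = min(1.2×28×10×450, 2.4×20×10×450) = 151.2 kN/bolt; interior L_c = 70 − 22 = 48, R_n = 216 kN/bolt. φR_n = 0.75 × (2×151.2 + 4×216) = 874.8 kN.
Tension yield (gross): A_g = 129×10 = 1290 mm². φR_n = 0.90 × 345 × 1290 = 400.5 kN.
Governing: min(1326.1, 874.8, 400.5) = 400.5 kN → gross-section yield.

400.5 kN (gross-section yield governs)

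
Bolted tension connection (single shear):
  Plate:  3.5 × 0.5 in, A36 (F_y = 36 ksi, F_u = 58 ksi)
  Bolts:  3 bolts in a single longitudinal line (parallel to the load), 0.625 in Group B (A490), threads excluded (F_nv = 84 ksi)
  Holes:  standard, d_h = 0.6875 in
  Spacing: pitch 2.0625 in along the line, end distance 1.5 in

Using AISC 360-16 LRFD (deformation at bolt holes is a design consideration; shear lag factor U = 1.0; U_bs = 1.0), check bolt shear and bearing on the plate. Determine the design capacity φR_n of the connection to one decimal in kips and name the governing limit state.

58.0 kips (bolt shear governs)

Bolt shear: A_b = π(0.625)²/4 = 0.3068 in². φR_n = 0.75 × 84 × 0.3068 × 3 × 1 = 58.0 kips.
Bearing (0.5 in plate, F_u = 58 ksi): end bolts L_c = 1.5 − 0.6875/2 = 1.15625, R_n = min(1.2×1.15625×0.5×58, 2.4×0.625×0.5×58) = 40.238 kips/bolt; interior L_c = 2.0625 − 0.6875 = 1.375, R_n = 43.5 kips/bolt. φR_n = 0.75 × (1×40.238 + 2×43.5) = 95.4 kips.
Governing: min(58.0, 95.4) = 58.0 kips → bolt shear.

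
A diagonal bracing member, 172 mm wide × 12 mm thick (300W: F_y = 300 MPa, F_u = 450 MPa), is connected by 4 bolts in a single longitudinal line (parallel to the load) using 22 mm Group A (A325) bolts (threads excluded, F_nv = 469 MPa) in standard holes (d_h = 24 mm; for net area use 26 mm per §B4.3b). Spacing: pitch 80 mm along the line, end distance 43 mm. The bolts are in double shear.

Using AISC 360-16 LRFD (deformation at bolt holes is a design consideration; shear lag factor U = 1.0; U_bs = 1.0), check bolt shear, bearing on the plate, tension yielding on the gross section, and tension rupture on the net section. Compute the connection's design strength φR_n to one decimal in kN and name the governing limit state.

557.3 kN (gross-section yield governs)

Bolt shear: A_b = π(22)²/4 = 380.13 mm². φR_n = 0.75 × 469 × 380.13 × 4 × 2 = 1069.7 kN.
Bearing (12 mm plate, F_u = 450 MPa): end bolts L_c = 43 − 24/2 = 31, R_n = min(1.2×31×12×450, 2.4×22×12×450) = 200.88 kN/bolt; interior L_c = 80 − 24 = 56, R_n = 285.12 kN/bolt. φR_n = 0.75 × (1×200.88 + 3×285.12) = 792.2 kN.
Tension yield (gross): A_g = 172×12 = 2064 mm². φR_n = 0.90 × 300 × 2064 = 557.3 kN.
Tension rupture (net): A_n = (172 − 1×26)×12 = 1752 mm² (U = 1.0, A_e = A_n). φR_n = 0.75 × 450 × 1752 = 591.3 kN.
Governing: min(1069.7, 792.2, 557.3, 591.3) = 557.3 kN → gross-section yield.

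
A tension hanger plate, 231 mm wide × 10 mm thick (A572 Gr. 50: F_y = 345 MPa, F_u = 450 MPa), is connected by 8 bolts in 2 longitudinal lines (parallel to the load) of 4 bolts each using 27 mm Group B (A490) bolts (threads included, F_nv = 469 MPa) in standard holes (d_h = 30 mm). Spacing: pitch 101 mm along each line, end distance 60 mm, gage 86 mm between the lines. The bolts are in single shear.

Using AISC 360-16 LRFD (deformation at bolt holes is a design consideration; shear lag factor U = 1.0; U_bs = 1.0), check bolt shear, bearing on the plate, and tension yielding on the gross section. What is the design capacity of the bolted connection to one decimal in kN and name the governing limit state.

717.3 kN (gross-section yield governs)

Bolt shear: A_b = π(27)²/4 = 572.56 mm². φR_n = 0.75 × 469 × 572.56 × 8 × 1 = 1611.2 kN.
Bearing (10 mm plate, F_u = 450 MPa): end bolts L_c = 60 − 30/2 = 45, R_n = min(1.2×45×10×450, 2.4×27×10×450) = 243 kN/bolt; interior L_c = 101 − 30 = 71, R_n = 291.6 kN/bolt. φR_n = 0.75 × (2×243 + 6×291.6) = 1676.7 kN.
Tension yield (gross): A_g = 231×10 = 2310 mm². φR_n = 0.90 × 345 × 2310 = 717.3 kN.
Governing: min(1611.2, 1676.7, 717.3) = 717.3 kN → gross-section yield.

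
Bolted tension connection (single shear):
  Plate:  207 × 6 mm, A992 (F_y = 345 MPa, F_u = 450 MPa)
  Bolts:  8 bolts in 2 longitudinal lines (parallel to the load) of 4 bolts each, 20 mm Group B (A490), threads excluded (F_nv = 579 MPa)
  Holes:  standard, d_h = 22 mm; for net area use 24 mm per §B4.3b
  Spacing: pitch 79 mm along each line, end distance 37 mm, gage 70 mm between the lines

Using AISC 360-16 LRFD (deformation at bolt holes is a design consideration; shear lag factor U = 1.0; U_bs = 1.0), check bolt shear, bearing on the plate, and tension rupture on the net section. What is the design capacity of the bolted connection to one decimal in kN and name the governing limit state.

322.0 kN (net-section rupture governs)

Bolt shear: A_b = π(20)²/4 = 314.16 mm². φR_n = 0.75 × 579 × 314.16 × 8 × 1 = 1091.4 kN.
Bearing (6 mm plate, F_u = 450 MPa): end bolts L_c = 37 − 22/2 = 26, R_n = min(1.2×26×6×450, 2.4×20×6×450) = 84.24 kN/bolt; interior L_c = 79 − 22 = 57, R_n = 129.6 kN/bolt. φR_n = 0.75 × (2×84.24 + 6×129.6) = 709.6 kN.
Tension rupture (net): A_n = (207 − 2×24)×6 = 954 mm² (U = 1.0, A_e = A_n). φR_n = 0.75 × 450 × 954 = 322.0 kN.
Governing: min(1091.4, 709.6, 322.0) = 322.0 kN → net-section rupture.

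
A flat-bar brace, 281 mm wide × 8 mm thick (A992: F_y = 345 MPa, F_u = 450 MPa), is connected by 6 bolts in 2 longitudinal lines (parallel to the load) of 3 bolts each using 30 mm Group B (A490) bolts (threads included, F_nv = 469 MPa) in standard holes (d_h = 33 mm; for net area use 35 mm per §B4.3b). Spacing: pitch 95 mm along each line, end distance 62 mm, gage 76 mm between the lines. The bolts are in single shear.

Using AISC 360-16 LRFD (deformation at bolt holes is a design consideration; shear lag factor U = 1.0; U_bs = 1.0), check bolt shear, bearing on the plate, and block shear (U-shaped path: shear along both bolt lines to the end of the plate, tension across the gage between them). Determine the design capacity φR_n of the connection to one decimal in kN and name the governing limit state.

Bolt shear: A_b = π(30)²/4 = 706.86 mm². φR_n = 0.75 × 469 × 706.86 × 6 × 1 = 1491.8 kN.
Bearing (8 mm plate, F_u = 450 MPa): end bolts L_c = 62 − 33/2 = 45.5, R_n = min(1.2×45.5×8×450, 2.4×30×8×450) = 196.56 kN/bolt; interior L_c = 95 − 33 = 62, R_n = 259.2 kN/bolt. φR_n = 0.75 × (2×196.56 + 4×259.2) = 1072.4 kN.
Block shear: shear path 2×[62+2×95] = 2×252 mm, A_gv = 4032, A_nv = 2×(252 − 2.5×35)×8 = 2632 mm²; tension across gage: (76 − 1×35)×8 = 328 mm². R_n = min(0.6×450×2632, 0.6×345×4032) + 1.0×450×328 = min(710.64, 834.62) + 147.6 = 858.24 kN. φR_n = 0.75 × 858.24 = 643.7 kN.
Governing: min(1491.8, 1072.4, 643.7) = 643.7 kN → block shear.

643.7 kN (block shear governs)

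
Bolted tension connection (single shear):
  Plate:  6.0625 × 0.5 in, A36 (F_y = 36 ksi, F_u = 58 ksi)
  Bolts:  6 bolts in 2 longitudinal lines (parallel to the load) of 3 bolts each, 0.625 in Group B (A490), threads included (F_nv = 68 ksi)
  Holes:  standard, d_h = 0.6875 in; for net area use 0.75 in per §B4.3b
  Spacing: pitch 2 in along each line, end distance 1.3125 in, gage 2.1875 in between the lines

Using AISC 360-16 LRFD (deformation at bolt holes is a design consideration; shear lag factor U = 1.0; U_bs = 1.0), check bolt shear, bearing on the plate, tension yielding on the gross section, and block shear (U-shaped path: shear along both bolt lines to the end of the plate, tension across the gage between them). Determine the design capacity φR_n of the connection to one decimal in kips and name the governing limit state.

Bolt shear: A_b = π(0.625)²/4 = 0.3068 in². φR_n = 0.75 × 68 × 0.3068 × 6 × 1 = 93.9 kips.
Bearing (0.5 in plate, F_u = 58 ksi): end bolts L_c = 1.3125 − 0.6875/2 = 0.96875, R_n = min(1.2×0.96875×0.5×58, 2.4×0.625×0.5×58) = 33.713 kips/bolt; interior L_c = 2 − 0.6875 = 1.3125, R_n = 43.5 kips/bolt. φR_n = 0.75 × (2×33.713 + 4×43.5) = 181.1 kips.
Tension yield (gross): A_g = 6.0625×0.5 = 3.0313 in². φR_n = 0.90 × 36 × 3.0313 = 98.2 kips.
Block shear: shear path 2×[1.3125+2×2] = 2×5.3125 in, A_gv = 5.3125, A_nv = 2×(5.3125 − 2.5×0.75)×0.5 = 3.4375 in²; tension across gage: (2.1875 − 1×0.75)×0.5 = 0.71875 in². R_n = min(0.6×58×3.4375, 0.6×36×5.3125) + 1.0×58×0.71875 = min(119.63, 114.75) + 41.688 = 156.44 kips. φR_n = 0.75 × 156.44 = 117.3 kips.
Governing: min(93.9, 181.1, 98.2, 117.3) = 93.9 kips → bolt shear.

93.9 kips (bolt shear governs)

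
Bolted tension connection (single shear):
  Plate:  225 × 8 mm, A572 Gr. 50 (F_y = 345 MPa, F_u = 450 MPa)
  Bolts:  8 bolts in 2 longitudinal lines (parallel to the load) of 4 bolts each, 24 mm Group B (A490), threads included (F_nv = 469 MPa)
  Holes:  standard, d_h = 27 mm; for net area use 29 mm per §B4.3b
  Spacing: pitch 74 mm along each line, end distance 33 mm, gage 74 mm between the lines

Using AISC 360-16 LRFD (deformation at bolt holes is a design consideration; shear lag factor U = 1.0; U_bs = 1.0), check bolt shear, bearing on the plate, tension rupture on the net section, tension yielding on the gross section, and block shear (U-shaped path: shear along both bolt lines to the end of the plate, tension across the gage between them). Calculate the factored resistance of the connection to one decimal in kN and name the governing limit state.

Bolt shear: A_b = π(24)²/4 = 452.39 mm². φR_n = 0.75 × 469 × 452.39 × 8 × 1 = 1273.0 kN.
Bearing (8 mm plate, F_u = 450 MPa): end bolts L_c = 33 − 27/2 = 19.5, R_n = min(1.2×19.5×8×450, 2.4×24×8×450) = 84.24 kN/bolt; interior L_c = 74 − 27 = 47, R_n = 203.04 kN/bolt. φR_n = 0.75 × (2×84.24 + 6×203.04) = 1040.0 kN.
Tension rupture (net): A_n = (225 − 2×29)×8 = 1336 mm² (U = 1.0, A_e = A_n). φR_n = 0.75 × 450 × 1336 = 450.9 kN.
Tension yield (gross): A_g = 225×8 = 1800 mm². φR_n = 0.90 × 345 × 1800 = 558.9 kN.
Block shear: shear path 2×[33+3×74] = 2×255 mm, A_gv = 4080, A_nv = 2×(255 − 3.5×29)×8 = 2456 mm²; tension across gage: (74 − 1×29)×8 = 360 mm². R_n = min(0.6×450×2456, 0.6×345×4080) + 1.0×450×360 = min(663.12, 844.56) + 162 = 825.12 kN. φR_n = 0.75 × 825.12 = 618.8 kN.
Governing: min(1273.0, 1040.0, 450.9, 558.9, 618.8) = 450.9 kN → net-section rupture.

450.9 kN (net-section rupture governs)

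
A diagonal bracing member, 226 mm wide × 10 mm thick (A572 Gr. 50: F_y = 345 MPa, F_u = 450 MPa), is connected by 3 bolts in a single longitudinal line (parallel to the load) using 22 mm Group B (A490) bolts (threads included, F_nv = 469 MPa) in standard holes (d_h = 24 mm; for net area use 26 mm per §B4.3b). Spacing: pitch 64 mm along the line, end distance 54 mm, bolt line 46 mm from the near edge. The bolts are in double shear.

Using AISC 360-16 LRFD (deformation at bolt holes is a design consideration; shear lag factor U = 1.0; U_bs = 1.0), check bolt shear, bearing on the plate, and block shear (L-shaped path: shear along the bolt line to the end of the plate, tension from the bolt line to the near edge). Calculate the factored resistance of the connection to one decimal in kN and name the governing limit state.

348.3 kN (block shear governs)

Bolt shear: A_b = π(22)²/4 = 380.13 mm². φR_n = 0.75 × 469 × 380.13 × 3 × 2 = 802.3 kN.
Bearing (10 mm plate, F_u = 450 MPa): end bolts L_c = 54 − 24/2 = 42, R_n = min(1.2×42×10×450, 2.4×22×10×450) = 226.8 kN/bolt; interior L_c = 64 − 24 = 40, R_n = 216 kN/bolt. φR_n = 0.75 × (1×226.8 + 2×216) = 494.1 kN.
Block shear: shear path 1×[54+2×64] = 1×182 mm, A_gv = 1820, A_nv = 1×(182 − 2.5×26)×10 = 1170 mm²; tension to near edge: (46 − 0.5×26)×10 = 330 mm². R_n = min(0.6×450×1170, 0.6×345×1820) + 1.0×450×330 = min(315.9, 376.74) + 148.5 = 464.4 kN. φR_n = 0.75 × 464.4 = 348.3 kN.
Governing: min(802.3, 494.1, 348.3) = 348.3 kN → block shear.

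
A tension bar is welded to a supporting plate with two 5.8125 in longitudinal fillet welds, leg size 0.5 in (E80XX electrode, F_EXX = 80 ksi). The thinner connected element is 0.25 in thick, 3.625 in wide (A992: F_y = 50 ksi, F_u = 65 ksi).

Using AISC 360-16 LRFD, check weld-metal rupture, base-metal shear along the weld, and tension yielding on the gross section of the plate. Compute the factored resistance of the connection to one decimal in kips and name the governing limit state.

Weld metal: throat = 0.707×0.5 = 0.3535 in, L = 2×5.8125 = 11.625 in. φR_n = 0.75 × 0.6 × 80 × 0.3535 × 11.625 = 147.9 kips.
Base metal shear (0.25 in plate): yield φR_n = 1.0×0.6×50×0.25×11.625 = 87.2 kips; rupture φR_n = 0.75×0.6×65×0.25×11.625 = 85.0 kips; take 85.0 kips (rupture).
Tension yield (gross): A_g = 3.625×0.25 = 0.90625 in². φR_n = 0.90 × 50 × 0.90625 = 40.8 kips.
Governing: min(147.9, 85.0, 40.8) = 40.8 kips → gross-section yield.

40.8 kips (gross-section yield governs)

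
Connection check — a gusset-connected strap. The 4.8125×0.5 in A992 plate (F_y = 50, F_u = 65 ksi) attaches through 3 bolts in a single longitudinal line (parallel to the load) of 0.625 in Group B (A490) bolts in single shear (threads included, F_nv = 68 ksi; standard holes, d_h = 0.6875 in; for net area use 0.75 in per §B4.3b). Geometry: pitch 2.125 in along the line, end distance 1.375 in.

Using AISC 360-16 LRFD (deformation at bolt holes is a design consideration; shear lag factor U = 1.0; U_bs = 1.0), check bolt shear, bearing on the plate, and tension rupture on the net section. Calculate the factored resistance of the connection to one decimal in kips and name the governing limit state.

46.9 kips (bolt shear governs)

Bolt shear: A_b = π(0.625)²/4 = 0.3068 in². φR_n = 0.75 × 68 × 0.3068 × 3 × 1 = 46.9 kips.
Bearing (0.5 in plate, F_u = 65 ksi): end bolts L_c = 1.375 − 0.6875/2 = 1.03125, R_n = min(1.2×1.03125×0.5×65, 2.4×0.625×0.5×65) = 40.219 kips/bolt; interior L_c = 2.125 − 0.6875 = 1.4375, R_n = 48.75 kips/bolt. φR_n = 0.75 × (1×40.219 + 2×48.75) = 103.3 kips.
Tension rupture (net): A_n = (4.8125 − 1×0.75)×0.5 = 2.0313 in² (U = 1.0, A_e = A_n). φR_n = 0.75 × 65 × 2.0313 = 99.0 kips.
Governing: min(46.9, 103.3, 99.0) = 46.9 kips → bolt shear.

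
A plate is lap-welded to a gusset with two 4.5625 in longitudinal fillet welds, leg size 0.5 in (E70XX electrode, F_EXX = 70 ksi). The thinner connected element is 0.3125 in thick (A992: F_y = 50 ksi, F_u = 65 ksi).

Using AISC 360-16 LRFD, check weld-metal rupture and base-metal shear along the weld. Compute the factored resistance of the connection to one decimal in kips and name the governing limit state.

83.4 kips (base-metal shear governs)

Weld metal: throat = 0.707×0.5 = 0.3535 in, L = 2×4.5625 = 9.125 in. φR_n = 0.75 × 0.6 × 70 × 0.3535 × 9.125 = 101.6 kips.
Base metal shear (0.3125 in plate): yield φR_n = 1.0×0.6×50×0.3125×9.125 = 85.5 kips; rupture φR_n = 0.75×0.6×65×0.3125×9.125 = 83.4 kips; take 83.4 kips (rupture).
Governing: min(101.6, 83.4) = 83.4 kips → base-metal shear.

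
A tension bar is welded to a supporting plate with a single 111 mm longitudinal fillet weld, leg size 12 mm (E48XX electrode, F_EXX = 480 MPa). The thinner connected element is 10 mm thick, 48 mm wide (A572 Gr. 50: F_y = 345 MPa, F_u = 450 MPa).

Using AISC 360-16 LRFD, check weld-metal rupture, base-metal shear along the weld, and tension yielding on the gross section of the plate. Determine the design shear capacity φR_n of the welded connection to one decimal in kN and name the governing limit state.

Weld metal: throat = 0.707×12 = 8.484 mm, L = 111 mm. φR_n = 0.75 × 0.6 × 480 × 8.484 × 111 = 203.4 kN.
Base metal shear (10 mm plate): yield φR_n = 1.0×0.6×345×10×111 = 229.8 kN; rupture φR_n = 0.75×0.6×450×10×111 = 224.8 kN; take 224.8 kN (rupture).
Tension yield (gross): A_g = 48×10 = 480 mm². φR_n = 0.90 × 345 × 480 = 149.0 kN.
Governing: min(203.4, 224.8, 149.0) = 149.0 kN → gross-section yield.

149.0 kN (gross-section yield governs)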